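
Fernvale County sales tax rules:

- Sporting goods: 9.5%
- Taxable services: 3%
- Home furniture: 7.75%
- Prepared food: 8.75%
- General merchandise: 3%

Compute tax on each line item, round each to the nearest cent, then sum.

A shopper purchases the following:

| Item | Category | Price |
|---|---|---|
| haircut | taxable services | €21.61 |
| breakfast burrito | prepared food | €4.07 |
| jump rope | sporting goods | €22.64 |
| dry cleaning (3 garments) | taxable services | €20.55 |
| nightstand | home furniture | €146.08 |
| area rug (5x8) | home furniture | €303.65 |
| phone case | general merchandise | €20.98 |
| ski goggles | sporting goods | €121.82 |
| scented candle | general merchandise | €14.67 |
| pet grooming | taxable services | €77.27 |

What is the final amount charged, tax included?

Haircut €21.61: taxable services → 3% → €0.65
Breakfast burrito €4.07: prepared food → 8.75% → €0.36
Jump rope €22.64: sporting goods → 9.5% → €2.15
Dry cleaning (3 garments) €20.55: taxable services → 3% → €0.62
Nightstand €146.08: home furniture → 7.75% → €11.32
Area rug (5x8) €303.65: home furniture → 7.75% → €23.53
Phone case €20.98: general merchandise → 3% → €0.63
Ski goggles €121.82: sporting goods → 9.5% → €11.57
Scented candle €14.67: general merchandise → 3% → €0.44
Pet grooming €77.27: taxable services → 3% → €2.32
Subtotal = €753.34; tax = €53.59; total due = €806.93

€806.93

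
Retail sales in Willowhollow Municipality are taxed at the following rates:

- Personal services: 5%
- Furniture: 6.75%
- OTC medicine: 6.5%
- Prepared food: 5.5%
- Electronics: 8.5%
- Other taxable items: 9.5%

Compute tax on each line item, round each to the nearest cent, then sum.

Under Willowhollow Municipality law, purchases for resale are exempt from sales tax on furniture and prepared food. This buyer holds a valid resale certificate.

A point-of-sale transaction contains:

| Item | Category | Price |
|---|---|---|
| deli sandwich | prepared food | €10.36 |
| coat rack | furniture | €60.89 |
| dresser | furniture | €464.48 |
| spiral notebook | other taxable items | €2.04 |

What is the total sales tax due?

Deli sandwich €10.36: prepared food, buyer-exempt → 0% → €0.00
Coat rack €60.89: furniture, buyer-exempt → 0% → €0.00
Dresser €464.48: furniture, buyer-exempt → 0% → €0.00
Spiral notebook €2.04: other taxable items → 9.5% → €0.19
Total tax = €0.19

€0.19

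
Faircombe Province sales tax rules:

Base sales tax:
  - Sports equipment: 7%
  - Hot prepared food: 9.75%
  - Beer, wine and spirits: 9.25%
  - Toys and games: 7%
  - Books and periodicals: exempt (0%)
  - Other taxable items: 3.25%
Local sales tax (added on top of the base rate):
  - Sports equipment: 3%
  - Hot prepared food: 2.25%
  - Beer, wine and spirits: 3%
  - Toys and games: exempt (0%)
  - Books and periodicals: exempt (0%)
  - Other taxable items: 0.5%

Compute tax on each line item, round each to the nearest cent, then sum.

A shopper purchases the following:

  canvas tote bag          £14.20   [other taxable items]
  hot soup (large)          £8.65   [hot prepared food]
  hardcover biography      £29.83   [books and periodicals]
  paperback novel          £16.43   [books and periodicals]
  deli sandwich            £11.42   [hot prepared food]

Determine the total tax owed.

Canvas tote bag £14.20: other taxable items → 3.25% + 0.5% local = 3.75% → £0.53
Hot soup (large) £8.65: hot prepared food → 9.75% + 2.25% local = 12% → £1.04
Hardcover biography £29.83: books and periodicals → 0% + 0% local = 0% → £0.00
Paperback novel £16.43: books and periodicals → 0% + 0% local = 0% → £0.00
Deli sandwich £11.42: hot prepared food → 9.75% + 2.25% local = 12% → £1.37
Total tax = £0.53 + £1.04 + £1.37 = £2.94

£2.94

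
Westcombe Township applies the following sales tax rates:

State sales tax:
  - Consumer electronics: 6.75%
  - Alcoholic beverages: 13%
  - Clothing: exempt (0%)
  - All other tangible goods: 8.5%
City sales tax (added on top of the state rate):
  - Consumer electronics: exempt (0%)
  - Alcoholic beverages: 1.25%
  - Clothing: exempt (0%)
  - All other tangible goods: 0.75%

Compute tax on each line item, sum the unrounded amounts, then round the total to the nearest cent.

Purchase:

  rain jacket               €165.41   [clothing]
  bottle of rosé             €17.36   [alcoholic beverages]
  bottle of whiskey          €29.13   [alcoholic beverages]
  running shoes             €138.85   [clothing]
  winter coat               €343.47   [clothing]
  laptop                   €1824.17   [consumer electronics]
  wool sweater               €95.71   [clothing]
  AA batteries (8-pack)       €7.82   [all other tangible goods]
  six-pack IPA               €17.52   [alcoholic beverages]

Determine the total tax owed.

€132.98

Rain jacket €165.41: clothing → 0% + 0% city = 0% → €0.00
Bottle of rosé €17.36: alcoholic beverages → 13% + 1.25% city = 14.25% → €2.4738
Bottle of whiskey €29.13: alcoholic beverages → 13% + 1.25% city = 14.25% → €4.151025
Running shoes €138.85: clothing → 0% + 0% city = 0% → €0.00
Winter coat €343.47: clothing → 0% + 0% city = 0% → €0.00
Laptop €1824.17: consumer electronics → 6.75% + 0% city = 6.75% → €123.131475
Wool sweater €95.71: clothing → 0% + 0% city = 0% → €0.00
AA batteries (8-pack) €7.82: all other tangible goods → 8.5% + 0.75% city = 9.25% → €0.72335
Six-pack IPA €17.52: alcoholic beverages → 13% + 1.25% city = 14.25% → €2.4966
Unrounded tax sum = €132.97625 → €132.98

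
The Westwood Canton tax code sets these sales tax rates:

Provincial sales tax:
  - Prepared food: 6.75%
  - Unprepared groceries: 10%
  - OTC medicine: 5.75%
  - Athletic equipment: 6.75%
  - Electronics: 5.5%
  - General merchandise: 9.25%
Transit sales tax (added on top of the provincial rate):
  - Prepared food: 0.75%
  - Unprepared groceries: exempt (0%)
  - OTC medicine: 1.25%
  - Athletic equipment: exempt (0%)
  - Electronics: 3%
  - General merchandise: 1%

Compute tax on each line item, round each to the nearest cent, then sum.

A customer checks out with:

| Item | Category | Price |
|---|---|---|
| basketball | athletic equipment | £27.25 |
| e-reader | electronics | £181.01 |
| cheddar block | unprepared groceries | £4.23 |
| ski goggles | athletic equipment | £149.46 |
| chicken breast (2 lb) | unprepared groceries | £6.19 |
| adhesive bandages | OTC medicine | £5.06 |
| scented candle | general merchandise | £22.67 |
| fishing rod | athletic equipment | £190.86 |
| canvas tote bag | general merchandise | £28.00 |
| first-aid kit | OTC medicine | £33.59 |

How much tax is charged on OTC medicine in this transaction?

£2.70

Adhesive bandages £5.06: OTC medicine → 5.75% + 1.25% transit = 7% → £0.35
First-aid kit £33.59: OTC medicine → 5.75% + 1.25% transit = 7% → £2.35
Tax on OTC medicine = £0.35 + £2.35 = £2.70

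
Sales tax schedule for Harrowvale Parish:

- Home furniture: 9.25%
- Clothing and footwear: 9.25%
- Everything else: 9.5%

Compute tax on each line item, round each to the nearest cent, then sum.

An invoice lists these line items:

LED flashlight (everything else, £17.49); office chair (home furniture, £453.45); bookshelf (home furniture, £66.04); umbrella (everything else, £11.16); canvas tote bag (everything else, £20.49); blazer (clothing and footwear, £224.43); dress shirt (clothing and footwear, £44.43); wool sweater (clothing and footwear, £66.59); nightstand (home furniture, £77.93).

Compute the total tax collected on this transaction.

LED flashlight £17.49: everything else → 9.5% → £1.66
Office chair £453.45: home furniture → 9.25% → £41.94
Bookshelf £66.04: home furniture → 9.25% → £6.11
Umbrella £11.16: everything else → 9.5% → £1.06
Canvas tote bag £20.49: everything else → 9.5% → £1.95
Blazer £224.43: clothing and footwear → 9.25% → £20.76
Dress shirt £44.43: clothing and footwear → 9.25% → £4.11
Wool sweater £66.59: clothing and footwear → 9.25% → £6.16
Nightstand £77.93: home furniture → 9.25% → £7.21
Total tax = £1.66 + £41.94 + £6.11 + £1.06 + £1.95 + £20.76 + £4.11 + £6.16 + £7.21 = £90.96

£90.96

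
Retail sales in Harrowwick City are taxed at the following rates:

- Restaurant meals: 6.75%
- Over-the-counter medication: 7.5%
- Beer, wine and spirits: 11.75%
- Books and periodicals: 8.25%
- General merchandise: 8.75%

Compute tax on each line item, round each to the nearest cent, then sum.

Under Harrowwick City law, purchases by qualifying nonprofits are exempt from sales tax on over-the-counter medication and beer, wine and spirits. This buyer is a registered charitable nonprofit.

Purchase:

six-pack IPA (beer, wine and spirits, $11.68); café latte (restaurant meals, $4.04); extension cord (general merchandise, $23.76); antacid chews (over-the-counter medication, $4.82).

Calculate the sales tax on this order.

$2.35

Six-pack IPA $11.68: beer, wine and spirits, buyer-exempt → 0% → $0.00
Café latte $4.04: restaurant meals → 6.75% → $0.27
Extension cord $23.76: general merchandise → 8.75% → $2.08
Antacid chews $4.82: over-the-counter medication, buyer-exempt → 0% → $0.00
Total tax = $0.27 + $2.08 = $2.35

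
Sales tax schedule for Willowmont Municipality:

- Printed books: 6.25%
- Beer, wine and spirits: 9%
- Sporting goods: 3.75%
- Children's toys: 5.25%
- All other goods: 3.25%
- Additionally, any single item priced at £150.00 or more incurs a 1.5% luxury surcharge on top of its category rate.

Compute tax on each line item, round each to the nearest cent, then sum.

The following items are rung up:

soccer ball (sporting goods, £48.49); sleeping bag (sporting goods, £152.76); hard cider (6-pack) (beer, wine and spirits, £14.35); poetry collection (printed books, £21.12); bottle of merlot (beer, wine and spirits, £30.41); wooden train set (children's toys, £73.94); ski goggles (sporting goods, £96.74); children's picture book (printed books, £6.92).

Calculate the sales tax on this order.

£23.13

Soccer ball £48.49: sporting goods → 3.75% → £1.82
Sleeping bag £152.76: sporting goods → 3.75% + 1.5% surcharge = 5.25% → £8.02
Hard cider (6-pack) £14.35: beer, wine and spirits → 9% → £1.29
Poetry collection £21.12: printed books → 6.25% → £1.32
Bottle of merlot £30.41: beer, wine and spirits → 9% → £2.74
Wooden train set £73.94: children's toys → 5.25% → £3.88
Ski goggles £96.74: sporting goods → 3.75% → £3.63
Children's picture book £6.92: printed books → 6.25% → £0.43
Total tax = £1.82 + £8.02 + £1.29 + £1.32 + £2.74 + £3.88 + £3.63 + £0.43 = £23.13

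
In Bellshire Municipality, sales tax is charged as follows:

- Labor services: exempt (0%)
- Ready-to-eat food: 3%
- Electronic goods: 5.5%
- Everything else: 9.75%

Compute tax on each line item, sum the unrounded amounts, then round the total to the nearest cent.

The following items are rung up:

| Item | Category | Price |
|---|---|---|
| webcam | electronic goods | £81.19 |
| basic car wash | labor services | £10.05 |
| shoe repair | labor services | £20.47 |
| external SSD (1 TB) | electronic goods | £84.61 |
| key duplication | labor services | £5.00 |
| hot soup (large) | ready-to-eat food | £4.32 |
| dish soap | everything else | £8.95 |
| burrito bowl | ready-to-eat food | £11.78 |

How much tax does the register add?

£10.47

Webcam £81.19: electronic goods → 5.5% → £4.46545
Basic car wash £10.05: labor services → 0% → £0.00
Shoe repair £20.47: labor services → 0% → £0.00
External SSD (1 TB) £84.61: electronic goods → 5.5% → £4.65355
Key duplication £5.00: labor services → 0% → £0.00
Hot soup (large) £4.32: ready-to-eat food → 3% → £0.1296
Dish soap £8.95: everything else → 9.75% → £0.872625
Burrito bowl £11.78: ready-to-eat food → 3% → £0.3534
Unrounded tax sum = £10.474625 → £10.47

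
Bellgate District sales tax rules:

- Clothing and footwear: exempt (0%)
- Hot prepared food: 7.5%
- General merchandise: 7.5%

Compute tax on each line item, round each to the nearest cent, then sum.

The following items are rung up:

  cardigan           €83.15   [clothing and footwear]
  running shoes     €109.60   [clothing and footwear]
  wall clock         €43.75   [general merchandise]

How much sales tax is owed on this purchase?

€3.28

Cardigan €83.15: clothing and footwear → 0% → €0.00
Running shoes €109.60: clothing and footwear → 0% → €0.00
Wall clock €43.75: general merchandise → 7.5% → €3.28
Total tax = €3.28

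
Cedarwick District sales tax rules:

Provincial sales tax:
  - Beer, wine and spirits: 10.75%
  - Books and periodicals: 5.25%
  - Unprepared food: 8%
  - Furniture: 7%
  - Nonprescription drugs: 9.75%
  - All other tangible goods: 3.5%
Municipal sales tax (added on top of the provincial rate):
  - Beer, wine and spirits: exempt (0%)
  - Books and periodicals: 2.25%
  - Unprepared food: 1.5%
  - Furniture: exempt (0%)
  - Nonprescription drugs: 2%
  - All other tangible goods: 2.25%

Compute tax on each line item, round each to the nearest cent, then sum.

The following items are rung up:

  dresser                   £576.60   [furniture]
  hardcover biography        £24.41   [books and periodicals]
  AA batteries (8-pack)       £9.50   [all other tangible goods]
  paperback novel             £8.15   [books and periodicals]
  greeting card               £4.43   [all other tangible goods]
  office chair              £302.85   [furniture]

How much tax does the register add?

Dresser £576.60: furniture → 7% + 0% municipal = 7% → £40.36
Hardcover biography £24.41: books and periodicals → 5.25% + 2.25% municipal = 7.5% → £1.83
AA batteries (8-pack) £9.50: all other tangible goods → 3.5% + 2.25% municipal = 5.75% → £0.55
Paperback novel £8.15: books and periodicals → 5.25% + 2.25% municipal = 7.5% → £0.61
Greeting card £4.43: all other tangible goods → 3.5% + 2.25% municipal = 5.75% → £0.25
Office chair £302.85: furniture → 7% + 0% municipal = 7% → £21.20
Total tax = £40.36 + £1.83 + £0.55 + £0.61 + £0.25 + £21.20 = £64.80

£64.80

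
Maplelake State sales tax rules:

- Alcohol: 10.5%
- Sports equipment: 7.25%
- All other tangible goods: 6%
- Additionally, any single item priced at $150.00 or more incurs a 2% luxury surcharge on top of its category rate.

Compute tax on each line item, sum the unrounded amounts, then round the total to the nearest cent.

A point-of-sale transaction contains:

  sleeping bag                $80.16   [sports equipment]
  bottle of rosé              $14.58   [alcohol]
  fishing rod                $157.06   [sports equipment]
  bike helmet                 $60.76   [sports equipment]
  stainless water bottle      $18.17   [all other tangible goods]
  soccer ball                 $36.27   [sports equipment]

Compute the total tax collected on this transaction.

Sleeping bag $80.16: sports equipment → 7.25% → $5.8116
Bottle of rosé $14.58: alcohol → 10.5% → $1.5309
Fishing rod $157.06: sports equipment → 7.25% + 2% surcharge = 9.25% → $14.52805
Bike helmet $60.76: sports equipment → 7.25% → $4.4051
Stainless water bottle $18.17: all other tangible goods → 6% → $1.0902
Soccer ball $36.27: sports equipment → 7.25% → $2.629575
Unrounded tax sum = $29.995425 → $30.00

$30.00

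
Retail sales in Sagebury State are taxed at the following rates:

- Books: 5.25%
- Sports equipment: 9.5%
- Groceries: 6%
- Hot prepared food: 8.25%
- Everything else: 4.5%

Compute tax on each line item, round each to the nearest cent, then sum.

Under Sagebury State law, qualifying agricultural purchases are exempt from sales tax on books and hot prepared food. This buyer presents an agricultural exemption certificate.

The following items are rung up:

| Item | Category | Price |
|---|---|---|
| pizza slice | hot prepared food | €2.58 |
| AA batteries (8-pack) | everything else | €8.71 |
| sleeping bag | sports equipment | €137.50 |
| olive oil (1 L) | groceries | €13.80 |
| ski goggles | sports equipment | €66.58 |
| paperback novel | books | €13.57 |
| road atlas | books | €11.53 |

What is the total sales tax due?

€20.61

Pizza slice €2.58: hot prepared food, buyer-exempt → 0% → €0.00
AA batteries (8-pack) €8.71: everything else → 4.5% → €0.39
Sleeping bag €137.50: sports equipment → 9.5% → €13.06
Olive oil (1 L) €13.80: groceries → 6% → €0.83
Ski goggles €66.58: sports equipment → 9.5% → €6.33
Paperback novel €13.57: books, buyer-exempt → 0% → €0.00
Road atlas €11.53: books, buyer-exempt → 0% → €0.00
Total tax = €0.39 + €13.06 + €0.83 + €6.33 = €20.61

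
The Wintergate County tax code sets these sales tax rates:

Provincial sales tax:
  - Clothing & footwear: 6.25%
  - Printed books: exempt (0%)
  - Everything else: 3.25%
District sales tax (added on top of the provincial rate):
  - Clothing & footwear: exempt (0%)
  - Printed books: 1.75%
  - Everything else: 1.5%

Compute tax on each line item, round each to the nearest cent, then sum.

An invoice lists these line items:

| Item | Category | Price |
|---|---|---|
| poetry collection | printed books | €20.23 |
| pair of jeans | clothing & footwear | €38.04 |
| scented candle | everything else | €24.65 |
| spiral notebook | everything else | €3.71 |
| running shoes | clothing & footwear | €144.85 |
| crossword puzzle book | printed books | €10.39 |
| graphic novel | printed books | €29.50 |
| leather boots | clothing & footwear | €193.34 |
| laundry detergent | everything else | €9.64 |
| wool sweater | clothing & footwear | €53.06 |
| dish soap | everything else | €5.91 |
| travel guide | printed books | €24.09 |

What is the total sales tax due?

€30.39

Poetry collection €20.23: printed books → 0% + 1.75% district = 1.75% → €0.35
Pair of jeans €38.04: clothing & footwear → 6.25% + 0% district = 6.25% → €2.38
Scented candle €24.65: everything else → 3.25% + 1.5% district = 4.75% → €1.17
Spiral notebook €3.71: everything else → 3.25% + 1.5% district = 4.75% → €0.18
Running shoes €144.85: clothing & footwear → 6.25% + 0% district = 6.25% → €9.05
Crossword puzzle book €10.39: printed books → 0% + 1.75% district = 1.75% → €0.18
Graphic novel €29.50: printed books → 0% + 1.75% district = 1.75% → €0.52
Leather boots €193.34: clothing & footwear → 6.25% + 0% district = 6.25% → €12.08
Laundry detergent €9.64: everything else → 3.25% + 1.5% district = 4.75% → €0.46
Wool sweater €53.06: clothing & footwear → 6.25% + 0% district = 6.25% → €3.32
Dish soap €5.91: everything else → 3.25% + 1.5% district = 4.75% → €0.28
Travel guide €24.09: printed books → 0% + 1.75% district = 1.75% → €0.42
Total tax = €0.35 + €2.38 + €1.17 + €0.18 + €9.05 + €0.18 + €0.52 + €12.08 + €0.46 + €3.32 + €0.28 + €0.42 = €30.39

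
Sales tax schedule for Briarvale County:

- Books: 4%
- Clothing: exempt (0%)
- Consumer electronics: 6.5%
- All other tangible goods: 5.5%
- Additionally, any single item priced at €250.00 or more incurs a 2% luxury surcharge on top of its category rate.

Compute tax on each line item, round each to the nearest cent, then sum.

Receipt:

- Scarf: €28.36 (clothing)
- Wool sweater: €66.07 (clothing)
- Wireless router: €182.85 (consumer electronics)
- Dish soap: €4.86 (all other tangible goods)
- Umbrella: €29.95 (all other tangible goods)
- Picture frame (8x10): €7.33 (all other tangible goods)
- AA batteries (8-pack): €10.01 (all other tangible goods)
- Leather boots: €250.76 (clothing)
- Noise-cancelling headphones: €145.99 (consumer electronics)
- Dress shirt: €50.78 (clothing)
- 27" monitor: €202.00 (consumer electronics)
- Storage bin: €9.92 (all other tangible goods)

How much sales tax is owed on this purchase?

€42.95

Scarf €28.36: clothing → 0% → €0.00
Wool sweater €66.07: clothing → 0% → €0.00
Wireless router €182.85: consumer electronics → 6.5% → €11.89
Dish soap €4.86: all other tangible goods → 5.5% → €0.27
Umbrella €29.95: all other tangible goods → 5.5% → €1.65
Picture frame (8x10) €7.33: all other tangible goods → 5.5% → €0.40
AA batteries (8-pack) €10.01: all other tangible goods → 5.5% → €0.55
Leather boots €250.76: clothing → 0% + 2% surcharge = 2% → €5.02
Noise-cancelling headphones €145.99: consumer electronics → 6.5% → €9.49
Dress shirt €50.78: clothing → 0% → €0.00
27" monitor €202.00: consumer electronics → 6.5% → €13.13
Storage bin €9.92: all other tangible goods → 5.5% → €0.55
Total tax = €11.89 + €0.27 + €1.65 + €0.40 + €0.55 + €5.02 + €9.49 + €13.13 + €0.55 = €42.95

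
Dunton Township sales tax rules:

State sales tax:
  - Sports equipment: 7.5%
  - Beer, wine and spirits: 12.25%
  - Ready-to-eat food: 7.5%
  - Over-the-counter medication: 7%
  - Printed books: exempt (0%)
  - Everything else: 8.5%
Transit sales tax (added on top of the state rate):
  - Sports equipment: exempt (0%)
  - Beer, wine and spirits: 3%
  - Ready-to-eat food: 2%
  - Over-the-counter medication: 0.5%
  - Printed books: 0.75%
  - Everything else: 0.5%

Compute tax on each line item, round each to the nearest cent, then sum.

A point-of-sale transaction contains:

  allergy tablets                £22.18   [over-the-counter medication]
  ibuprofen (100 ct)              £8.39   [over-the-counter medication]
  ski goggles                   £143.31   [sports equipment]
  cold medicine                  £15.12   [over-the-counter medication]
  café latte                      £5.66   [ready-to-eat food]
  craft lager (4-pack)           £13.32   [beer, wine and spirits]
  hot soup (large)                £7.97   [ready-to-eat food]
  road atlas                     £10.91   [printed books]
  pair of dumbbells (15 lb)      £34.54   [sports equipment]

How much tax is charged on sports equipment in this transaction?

£13.34

Ski goggles £143.31: sports equipment → 7.5% + 0% transit = 7.5% → £10.75
Pair of dumbbells (15 lb) £34.54: sports equipment → 7.5% + 0% transit = 7.5% → £2.59
Tax on sports equipment = £10.75 + £2.59 = £13.34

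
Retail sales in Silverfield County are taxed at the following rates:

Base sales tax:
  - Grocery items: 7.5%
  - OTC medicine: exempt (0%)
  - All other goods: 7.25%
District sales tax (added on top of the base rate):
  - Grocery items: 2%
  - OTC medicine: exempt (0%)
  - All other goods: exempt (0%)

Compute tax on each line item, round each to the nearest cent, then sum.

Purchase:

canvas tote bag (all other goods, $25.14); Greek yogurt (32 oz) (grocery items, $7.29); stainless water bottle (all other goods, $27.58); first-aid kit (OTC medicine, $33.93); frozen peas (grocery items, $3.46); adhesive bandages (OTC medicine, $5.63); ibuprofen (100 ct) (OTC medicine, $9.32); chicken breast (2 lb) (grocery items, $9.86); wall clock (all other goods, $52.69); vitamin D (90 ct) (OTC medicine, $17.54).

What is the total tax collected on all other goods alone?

Canvas tote bag $25.14: all other goods → 7.25% + 0% district = 7.25% → $1.82
Stainless water bottle $27.58: all other goods → 7.25% + 0% district = 7.25% → $2.00
Wall clock $52.69: all other goods → 7.25% + 0% district = 7.25% → $3.82
Tax on all other goods = $1.82 + $2.00 + $3.82 = $7.64

$7.64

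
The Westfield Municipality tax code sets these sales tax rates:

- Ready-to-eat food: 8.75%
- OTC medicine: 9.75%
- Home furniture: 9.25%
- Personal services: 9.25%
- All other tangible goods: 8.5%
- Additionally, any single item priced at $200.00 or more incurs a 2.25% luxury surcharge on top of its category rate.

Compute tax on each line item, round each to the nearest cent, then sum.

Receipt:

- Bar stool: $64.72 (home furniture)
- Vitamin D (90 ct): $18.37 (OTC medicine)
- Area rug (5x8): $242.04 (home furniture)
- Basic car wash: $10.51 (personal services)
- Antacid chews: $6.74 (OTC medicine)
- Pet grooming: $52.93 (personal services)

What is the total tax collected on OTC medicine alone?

Vitamin D (90 ct) $18.37: OTC medicine → 9.75% → $1.79
Antacid chews $6.74: OTC medicine → 9.75% → $0.66
Tax on OTC medicine = $1.79 + $0.66 = $2.45

$2.45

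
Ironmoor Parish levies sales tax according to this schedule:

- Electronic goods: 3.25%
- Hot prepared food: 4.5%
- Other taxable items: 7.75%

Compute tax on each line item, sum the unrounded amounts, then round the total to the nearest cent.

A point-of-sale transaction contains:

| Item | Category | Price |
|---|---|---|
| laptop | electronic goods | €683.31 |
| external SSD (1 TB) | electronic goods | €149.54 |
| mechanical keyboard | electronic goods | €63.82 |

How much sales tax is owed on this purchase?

Laptop €683.31: electronic goods → 3.25% → €22.207575
External SSD (1 TB) €149.54: electronic goods → 3.25% → €4.86005
Mechanical keyboard €63.82: electronic goods → 3.25% → €2.07415
Unrounded tax sum = €29.141775 → €29.14

€29.14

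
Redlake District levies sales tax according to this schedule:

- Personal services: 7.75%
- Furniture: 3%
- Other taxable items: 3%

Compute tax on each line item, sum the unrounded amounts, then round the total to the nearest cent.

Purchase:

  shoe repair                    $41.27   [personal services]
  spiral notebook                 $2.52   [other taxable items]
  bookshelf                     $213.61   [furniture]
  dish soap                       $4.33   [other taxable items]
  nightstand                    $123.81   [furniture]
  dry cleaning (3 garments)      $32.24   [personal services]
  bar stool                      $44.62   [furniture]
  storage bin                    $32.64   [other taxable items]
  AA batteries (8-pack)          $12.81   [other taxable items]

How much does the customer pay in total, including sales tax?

$526.58

Shoe repair $41.27: personal services → 7.75% → $3.198425
Spiral notebook $2.52: other taxable items → 3% → $0.0756
Bookshelf $213.61: furniture → 3% → $6.4083
Dish soap $4.33: other taxable items → 3% → $0.1299
Nightstand $123.81: furniture → 3% → $3.7143
Dry cleaning (3 garments) $32.24: personal services → 7.75% → $2.4986
Bar stool $44.62: furniture → 3% → $1.3386
Storage bin $32.64: other taxable items → 3% → $0.9792
AA batteries (8-pack) $12.81: other taxable items → 3% → $0.3843
Subtotal = $507.85; unrounded tax = $18.727225 → $18.73; total due = $526.58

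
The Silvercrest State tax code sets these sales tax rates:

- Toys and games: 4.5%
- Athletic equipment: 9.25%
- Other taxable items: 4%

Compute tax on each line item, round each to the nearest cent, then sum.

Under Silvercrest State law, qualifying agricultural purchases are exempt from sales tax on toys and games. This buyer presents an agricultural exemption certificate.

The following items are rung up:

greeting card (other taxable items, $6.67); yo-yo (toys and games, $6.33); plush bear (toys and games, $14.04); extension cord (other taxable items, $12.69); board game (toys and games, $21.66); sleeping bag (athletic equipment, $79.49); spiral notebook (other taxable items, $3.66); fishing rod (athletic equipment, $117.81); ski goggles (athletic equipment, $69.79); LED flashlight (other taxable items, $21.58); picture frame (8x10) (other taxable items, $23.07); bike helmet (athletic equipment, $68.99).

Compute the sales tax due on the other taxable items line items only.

Greeting card $6.67: other taxable items → 4% → $0.27
Extension cord $12.69: other taxable items → 4% → $0.51
Spiral notebook $3.66: other taxable items → 4% → $0.15
LED flashlight $21.58: other taxable items → 4% → $0.86
Picture frame (8x10) $23.07: other taxable items → 4% → $0.92
Tax on other taxable items = $0.27 + $0.51 + $0.15 + $0.86 + $0.92 = $2.71

$2.71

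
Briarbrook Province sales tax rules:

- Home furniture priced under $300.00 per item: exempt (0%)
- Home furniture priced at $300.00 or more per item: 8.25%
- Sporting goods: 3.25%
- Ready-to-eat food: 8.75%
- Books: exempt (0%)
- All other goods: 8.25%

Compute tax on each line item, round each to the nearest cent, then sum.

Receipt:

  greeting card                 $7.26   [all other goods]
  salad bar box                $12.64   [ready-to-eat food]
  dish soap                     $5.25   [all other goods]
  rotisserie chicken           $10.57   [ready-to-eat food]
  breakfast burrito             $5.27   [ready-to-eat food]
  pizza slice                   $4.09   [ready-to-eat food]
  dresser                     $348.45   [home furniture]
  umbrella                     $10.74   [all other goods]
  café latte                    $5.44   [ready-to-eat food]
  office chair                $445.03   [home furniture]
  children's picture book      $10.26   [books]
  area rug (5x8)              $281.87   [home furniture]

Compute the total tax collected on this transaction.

$70.71

Greeting card $7.26: all other goods → 8.25% → $0.60
Salad bar box $12.64: ready-to-eat food → 8.75% → $1.11
Dish soap $5.25: all other goods → 8.25% → $0.43
Rotisserie chicken $10.57: ready-to-eat food → 8.75% → $0.92
Breakfast burrito $5.27: ready-to-eat food → 8.75% → $0.46
Pizza slice $4.09: ready-to-eat food → 8.75% → $0.36
Dresser $348.45: home furniture, $300.00 or more → 8.25% → $28.75
Umbrella $10.74: all other goods → 8.25% → $0.89
Café latte $5.44: ready-to-eat food → 8.75% → $0.48
Office chair $445.03: home furniture, $300.00 or more → 8.25% → $36.71
Children's picture book $10.26: books → 0% → $0.00
Area rug (5x8) $281.87: home furniture, under $300.00 → 0% → $0.00
Total tax = $0.60 + $1.11 + $0.43 + $0.92 + $0.46 + $0.36 + $28.75 + $0.89 + $0.48 + $36.71 = $70.71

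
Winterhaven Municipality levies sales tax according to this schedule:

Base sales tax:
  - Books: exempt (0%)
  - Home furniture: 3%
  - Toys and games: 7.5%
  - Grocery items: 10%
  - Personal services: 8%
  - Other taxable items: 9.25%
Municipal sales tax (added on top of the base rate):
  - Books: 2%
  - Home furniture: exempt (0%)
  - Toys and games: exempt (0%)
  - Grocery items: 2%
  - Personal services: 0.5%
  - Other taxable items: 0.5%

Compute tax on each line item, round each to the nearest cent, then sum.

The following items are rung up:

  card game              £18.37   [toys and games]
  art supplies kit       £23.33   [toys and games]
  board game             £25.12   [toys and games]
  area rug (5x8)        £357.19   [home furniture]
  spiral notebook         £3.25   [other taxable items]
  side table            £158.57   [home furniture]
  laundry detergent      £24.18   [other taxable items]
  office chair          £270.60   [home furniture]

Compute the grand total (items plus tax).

Card game £18.37: toys and games → 7.5% + 0% municipal = 7.5% → £1.38
Art supplies kit £23.33: toys and games → 7.5% + 0% municipal = 7.5% → £1.75
Board game £25.12: toys and games → 7.5% + 0% municipal = 7.5% → £1.88
Area rug (5x8) £357.19: home furniture → 3% + 0% municipal = 3% → £10.72
Spiral notebook £3.25: other taxable items → 9.25% + 0.5% municipal = 9.75% → £0.32
Side table £158.57: home furniture → 3% + 0% municipal = 3% → £4.76
Laundry detergent £24.18: other taxable items → 9.25% + 0.5% municipal = 9.75% → £2.36
Office chair £270.60: home furniture → 3% + 0% municipal = 3% → £8.12
Subtotal = £880.61; tax = £31.29; total due = £911.90

£911.90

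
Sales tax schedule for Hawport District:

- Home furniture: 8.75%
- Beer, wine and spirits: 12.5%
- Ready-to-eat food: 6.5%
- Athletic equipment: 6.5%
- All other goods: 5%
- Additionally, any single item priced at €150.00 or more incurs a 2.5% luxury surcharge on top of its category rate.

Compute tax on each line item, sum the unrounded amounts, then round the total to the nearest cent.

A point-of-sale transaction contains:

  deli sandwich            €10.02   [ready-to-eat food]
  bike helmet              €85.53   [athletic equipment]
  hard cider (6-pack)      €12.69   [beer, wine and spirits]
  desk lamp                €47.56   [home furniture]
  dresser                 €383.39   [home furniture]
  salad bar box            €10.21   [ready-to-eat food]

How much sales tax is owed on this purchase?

Deli sandwich €10.02: ready-to-eat food → 6.5% → €0.6513
Bike helmet €85.53: athletic equipment → 6.5% → €5.55945
Hard cider (6-pack) €12.69: beer, wine and spirits → 12.5% → €1.58625
Desk lamp €47.56: home furniture → 8.75% → €4.1615
Dresser €383.39: home furniture → 8.75% + 2.5% surcharge = 11.25% → €43.131375
Salad bar box €10.21: ready-to-eat food → 6.5% → €0.66365
Unrounded tax sum = €55.753525 → €55.75

€55.75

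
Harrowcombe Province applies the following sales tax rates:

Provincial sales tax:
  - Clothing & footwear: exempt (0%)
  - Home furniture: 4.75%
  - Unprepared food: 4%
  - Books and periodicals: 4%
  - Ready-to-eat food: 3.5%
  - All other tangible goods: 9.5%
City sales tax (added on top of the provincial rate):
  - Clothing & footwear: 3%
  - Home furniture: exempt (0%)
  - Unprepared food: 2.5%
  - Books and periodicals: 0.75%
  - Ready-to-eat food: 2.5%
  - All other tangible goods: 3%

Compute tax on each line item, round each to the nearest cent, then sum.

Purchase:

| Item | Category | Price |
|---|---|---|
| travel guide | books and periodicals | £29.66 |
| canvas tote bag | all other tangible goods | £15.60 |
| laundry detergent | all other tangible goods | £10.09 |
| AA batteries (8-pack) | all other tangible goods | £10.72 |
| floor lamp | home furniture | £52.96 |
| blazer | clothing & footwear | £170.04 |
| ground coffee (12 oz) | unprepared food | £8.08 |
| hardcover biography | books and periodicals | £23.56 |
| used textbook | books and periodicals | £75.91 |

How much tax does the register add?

Travel guide £29.66: books and periodicals → 4% + 0.75% city = 4.75% → £1.41
Canvas tote bag £15.60: all other tangible goods → 9.5% + 3% city = 12.5% → £1.95
Laundry detergent £10.09: all other tangible goods → 9.5% + 3% city = 12.5% → £1.26
AA batteries (8-pack) £10.72: all other tangible goods → 9.5% + 3% city = 12.5% → £1.34
Floor lamp £52.96: home furniture → 4.75% + 0% city = 4.75% → £2.52
Blazer £170.04: clothing & footwear → 0% + 3% city = 3% → £5.10
Ground coffee (12 oz) £8.08: unprepared food → 4% + 2.5% city = 6.5% → £0.53
Hardcover biography £23.56: books and periodicals → 4% + 0.75% city = 4.75% → £1.12
Used textbook £75.91: books and periodicals → 4% + 0.75% city = 4.75% → £3.61
Total tax = £1.41 + £1.95 + £1.26 + £1.34 + £2.52 + £5.10 + £0.53 + £1.12 + £3.61 = £18.84

£18.84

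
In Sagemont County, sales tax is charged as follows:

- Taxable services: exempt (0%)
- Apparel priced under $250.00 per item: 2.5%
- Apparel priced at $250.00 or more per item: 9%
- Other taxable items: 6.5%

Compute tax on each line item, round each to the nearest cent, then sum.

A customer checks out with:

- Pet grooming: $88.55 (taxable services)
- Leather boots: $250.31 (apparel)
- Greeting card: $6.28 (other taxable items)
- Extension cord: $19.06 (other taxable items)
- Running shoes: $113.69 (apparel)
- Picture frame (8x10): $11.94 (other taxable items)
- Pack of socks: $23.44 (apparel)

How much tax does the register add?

Pet grooming $88.55: taxable services → 0% → $0.00
Leather boots $250.31: apparel, $250.00 or more → 9% → $22.53
Greeting card $6.28: other taxable items → 6.5% → $0.41
Extension cord $19.06: other taxable items → 6.5% → $1.24
Running shoes $113.69: apparel, under $250.00 → 2.5% → $2.84
Picture frame (8x10) $11.94: other taxable items → 6.5% → $0.78
Pack of socks $23.44: apparel, under $250.00 → 2.5% → $0.59
Total tax = $22.53 + $0.41 + $1.24 + $2.84 + $0.78 + $0.59 = $28.39

$28.39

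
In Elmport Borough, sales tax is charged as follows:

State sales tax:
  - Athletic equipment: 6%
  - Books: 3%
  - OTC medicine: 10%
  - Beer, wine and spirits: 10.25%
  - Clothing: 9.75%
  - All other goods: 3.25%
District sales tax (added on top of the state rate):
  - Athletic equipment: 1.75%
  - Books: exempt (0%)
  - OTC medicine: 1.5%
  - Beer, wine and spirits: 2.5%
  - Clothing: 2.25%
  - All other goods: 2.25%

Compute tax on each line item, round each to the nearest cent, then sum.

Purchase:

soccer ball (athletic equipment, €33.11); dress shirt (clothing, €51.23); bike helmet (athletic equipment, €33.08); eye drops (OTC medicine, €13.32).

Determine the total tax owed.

Soccer ball €33.11: athletic equipment → 6% + 1.75% district = 7.75% → €2.57
Dress shirt €51.23: clothing → 9.75% + 2.25% district = 12% → €6.15
Bike helmet €33.08: athletic equipment → 6% + 1.75% district = 7.75% → €2.56
Eye drops €13.32: OTC medicine → 10% + 1.5% district = 11.5% → €1.53
Total tax = €2.57 + €6.15 + €2.56 + €1.53 = €12.81

€12.81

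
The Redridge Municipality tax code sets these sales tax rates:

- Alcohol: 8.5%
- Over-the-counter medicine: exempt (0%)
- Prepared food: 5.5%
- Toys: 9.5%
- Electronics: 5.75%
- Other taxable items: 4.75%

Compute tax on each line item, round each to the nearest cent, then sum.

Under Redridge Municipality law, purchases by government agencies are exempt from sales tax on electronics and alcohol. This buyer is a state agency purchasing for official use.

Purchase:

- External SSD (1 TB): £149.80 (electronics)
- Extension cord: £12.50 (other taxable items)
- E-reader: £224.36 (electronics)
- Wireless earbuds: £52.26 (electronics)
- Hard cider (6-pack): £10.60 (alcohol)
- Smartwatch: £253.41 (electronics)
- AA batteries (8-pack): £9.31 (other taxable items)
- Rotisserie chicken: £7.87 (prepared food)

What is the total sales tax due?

£1.46

External SSD (1 TB) £149.80: electronics, buyer-exempt → 0% → £0.00
Extension cord £12.50: other taxable items → 4.75% → £0.59
E-reader £224.36: electronics, buyer-exempt → 0% → £0.00
Wireless earbuds £52.26: electronics, buyer-exempt → 0% → £0.00
Hard cider (6-pack) £10.60: alcohol, buyer-exempt → 0% → £0.00
Smartwatch £253.41: electronics, buyer-exempt → 0% → £0.00
AA batteries (8-pack) £9.31: other taxable items → 4.75% → £0.44
Rotisserie chicken £7.87: prepared food → 5.5% → £0.43
Total tax = £0.59 + £0.44 + £0.43 = £1.46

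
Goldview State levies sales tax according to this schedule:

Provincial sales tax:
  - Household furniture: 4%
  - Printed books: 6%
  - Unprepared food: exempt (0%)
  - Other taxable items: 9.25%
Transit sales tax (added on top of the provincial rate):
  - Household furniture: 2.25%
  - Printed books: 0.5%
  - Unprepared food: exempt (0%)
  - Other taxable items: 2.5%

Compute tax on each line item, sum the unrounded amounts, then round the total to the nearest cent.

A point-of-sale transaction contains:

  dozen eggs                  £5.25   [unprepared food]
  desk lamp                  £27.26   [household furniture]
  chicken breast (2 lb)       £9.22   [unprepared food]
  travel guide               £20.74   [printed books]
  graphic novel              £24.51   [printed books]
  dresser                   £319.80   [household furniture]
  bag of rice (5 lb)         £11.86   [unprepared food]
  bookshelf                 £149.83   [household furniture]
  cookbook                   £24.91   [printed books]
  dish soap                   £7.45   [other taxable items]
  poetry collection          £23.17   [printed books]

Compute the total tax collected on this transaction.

£38.00

Dozen eggs £5.25: unprepared food → 0% + 0% transit = 0% → £0.00
Desk lamp £27.26: household furniture → 4% + 2.25% transit = 6.25% → £1.70375
Chicken breast (2 lb) £9.22: unprepared food → 0% + 0% transit = 0% → £0.00
Travel guide £20.74: printed books → 6% + 0.5% transit = 6.5% → £1.3481
Graphic novel £24.51: printed books → 6% + 0.5% transit = 6.5% → £1.59315
Dresser £319.80: household furniture → 4% + 2.25% transit = 6.25% → £19.9875
Bag of rice (5 lb) £11.86: unprepared food → 0% + 0% transit = 0% → £0.00
Bookshelf £149.83: household furniture → 4% + 2.25% transit = 6.25% → £9.364375
Cookbook £24.91: printed books → 6% + 0.5% transit = 6.5% → £1.61915
Dish soap £7.45: other taxable items → 9.25% + 2.5% transit = 11.75% → £0.875375
Poetry collection £23.17: printed books → 6% + 0.5% transit = 6.5% → £1.50605
Unrounded tax sum = £37.99745 → £38.00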